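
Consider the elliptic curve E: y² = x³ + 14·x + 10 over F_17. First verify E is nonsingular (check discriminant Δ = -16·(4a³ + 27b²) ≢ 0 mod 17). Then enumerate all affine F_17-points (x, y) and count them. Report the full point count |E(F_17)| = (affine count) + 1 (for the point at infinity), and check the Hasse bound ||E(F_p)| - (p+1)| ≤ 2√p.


Affine points = {(1, 5), (1, 12), (5, 1), (5, 16), (6, 2), (6, 15), (7, 3), (7, 14), (9, 7), (9, 10), (11, 4), (11, 13), (12, 6), (12, 11), (13, 3), (13, 14), (14, 3), (14, 14), (15, 5), (15, 12)}; affine count = 20; |E(F_17)| = 21.

Discriminant check: Δ ∝ 4a³ + 27b² = 4·14³ + 27·10² = 4·2744 + 27·100 ≡ 8 (mod 17). Nonzero ⇒ E is nonsingular.
For each x ∈ F_17, compute rhs = x³ + 14·x + 10 mod 17, then count y ∈ F_17 with y² ≡ rhs.
  x = 0: rhs = 10, matching y values: none (0 points).
  x = 1: rhs = 8, matching y values: 5, 12 (2 points).
  x = 2: rhs = 12, matching y values: none (0 points).
  x = 3: rhs = 11, matching y values: none (0 points).
  x = 4: rhs = 11, matching y values: none (0 points).
  x = 5: rhs = 1, matching y values: 1, 16 (2 points).
  x = 6: rhs = 4, matching y values: 2, 15 (2 points).
  x = 7: rhs = 9, matching y values: 3, 14 (2 points).
  x = 8: rhs = 5, matching y values: none (0 points).
  x = 9: rhs = 15, matching y values: 7, 10 (2 points).
  x = 10: rhs = 11, matching y values: none (0 points).
  x = 11: rhs = 16, matching y values: 4, 13 (2 points).
  x = 12: rhs = 2, matching y values: 6, 11 (2 points).
  x = 13: rhs = 9, matching y values: 3, 14 (2 points).
  x = 14: rhs = 9, matching y values: 3, 14 (2 points).
  x = 15: rhs = 8, matching y values: 5, 12 (2 points).
  x = 16: rhs = 12, matching y values: none (0 points).
Total affine count: 20.
Full point count |E(F_17)| = 20 + 1 = 21.
Hasse bound: |21 − (17+1)| = |3| = 3 ≤ 2√17 ≈ 8.2462 ✓.


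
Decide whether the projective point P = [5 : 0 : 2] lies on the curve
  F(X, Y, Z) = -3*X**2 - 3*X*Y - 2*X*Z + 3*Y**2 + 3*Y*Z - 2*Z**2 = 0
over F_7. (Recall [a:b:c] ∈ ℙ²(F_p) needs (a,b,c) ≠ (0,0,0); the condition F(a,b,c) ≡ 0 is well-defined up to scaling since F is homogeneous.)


F(5,0,2) ≡ 2 (mod 7); P is NOT on the curve.

Evaluate F(5, 0, 2) term-by-term (mod 7).
  -3*X**2 ↦ -3·25·1·1 = -75
  -3*X*Y ↦ -3·5·0·1 = 0
  -2*X*Z ↦ -2·5·1·2 = -20
  3*Y**2 ↦ 3·1·0·1 = 0
  3*Y*Z ↦ 3·1·0·2 = 0
  -2*Z**2 ↦ -2·1·1·4 = -8
Sum: F(5, 0, 2) = (-75) + (0) + (-20) + (0) + (0) + (-8) = -103.
Reducing mod 7: -103 ≡ 2 (mod 7).
Since F(a, b, c) ≡ 2 ≠ 0 (mod 7), P does NOT lie on the curve.


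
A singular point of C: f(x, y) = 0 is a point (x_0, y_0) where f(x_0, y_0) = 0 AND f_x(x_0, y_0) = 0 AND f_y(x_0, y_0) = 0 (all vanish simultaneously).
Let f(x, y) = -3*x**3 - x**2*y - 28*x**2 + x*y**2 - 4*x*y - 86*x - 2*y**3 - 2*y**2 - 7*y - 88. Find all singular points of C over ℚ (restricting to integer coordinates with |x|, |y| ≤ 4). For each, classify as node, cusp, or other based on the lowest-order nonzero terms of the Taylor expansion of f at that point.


Singular points: {(-3, -1)}; classification: cusp.

Compute partial derivatives:
  f_x = -9*x**2 - 2*x*y - 56*x + y**2 - 4*y - 86.
  f_y = -x**2 + 2*x*y - 4*x - 6*y**2 - 4*y - 7.
Scan x_0 ∈ {−4, ..., 4}. For each x_0, f_y(x_0, y) is a polynomial in y; find its integer roots y ∈ {−4, ..., 4}, then test f_x and f at those candidates.
  x = -4: f_y(-4, y) = -6*y**2 - 12*y - 7; no integer root y with |y| ≤ 4.
  x = -3: f_y(-3, y) = -6*y**2 - 10*y - 4; vanishes at y ∈ {-1}. (-3, -1): f_x = 0, f = 0 — SINGULAR.
  x = -2: f_y(-2, y) = -6*y**2 - 8*y - 3; no integer root y with |y| ≤ 4.
  x = -1: f_y(-1, y) = -6*y**2 - 6*y - 4; no integer root y with |y| ≤ 4.
  x = 0: f_y(0, y) = -6*y**2 - 4*y - 7; no integer root y with |y| ≤ 4.
  x = 1: f_y(1, y) = -6*y**2 - 2*y - 12; no integer root y with |y| ≤ 4.
  x = 2: f_y(2, y) = -6*y**2 - 19; no integer root y with |y| ≤ 4.
  x = 3: f_y(3, y) = -6*y**2 + 2*y - 28; no integer root y with |y| ≤ 4.
  x = 4: f_y(4, y) = -6*y**2 + 4*y - 39; no integer root y with |y| ≤ 4.
Only singular point on the grid: (-3, -1).
Classify: substitute x = -3 + u, y = -1 + v and expand: f = -3*u**3 - u**2*v + u*v**2 - 2*v**3 + v**2.
No constant or linear terms (consistent with a singular point). Quadratic part: v**2. Cubic part: -3*u**3 - u**2*v + u*v**2 - 2*v**3.
The quadratic part v**2 is a perfect square, so there is a single (double) tangent line v = 0, i.e. y = -1. Restricting the cubic part to that line (v = 0) leaves -3*u**3 ≠ 0, so f is not divisible by v and the branch is v² ≈ 3*u**3 to lowest order — this is a cusp.
Classification: cusp.


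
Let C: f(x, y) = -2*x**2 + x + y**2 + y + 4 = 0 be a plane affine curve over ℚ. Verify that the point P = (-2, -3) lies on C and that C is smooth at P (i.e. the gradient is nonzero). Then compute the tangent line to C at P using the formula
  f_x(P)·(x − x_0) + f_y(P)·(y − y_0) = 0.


Tangent line at P: 9*x - 5*y + 3 = 0.

Step 1: f(-2, -3) = 0, so P lies on C.
Step 2: partial derivatives
  f_x(x, y) = 1 - 4*x, f_y(x, y) = 2*y + 1.
  f_x(P) = 9, f_y(P) = -5 (gradient nonzero, so P is smooth).
Step 3: tangent line at P: 9·(x − -2) + -5·(y − -3) = 0.
Expanding: 9*x - 5*y + 3 = 0.


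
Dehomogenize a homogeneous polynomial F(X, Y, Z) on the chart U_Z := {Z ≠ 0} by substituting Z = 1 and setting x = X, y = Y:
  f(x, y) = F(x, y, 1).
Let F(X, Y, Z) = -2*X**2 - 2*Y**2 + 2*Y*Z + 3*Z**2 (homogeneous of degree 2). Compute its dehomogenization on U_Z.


f(x, y) = -2*x**2 - 2*y**2 + 2*y + 3

On U_Z we set Z = 1. Each monomial c·X^i·Y^j·Z^k in F becomes c·x^i·y^j·1^k = c·x^i·y^j.
Substituting Z = 1: F(X, Y, 1) = -2*x**2 - 2*y**2 + 2*y + 3.
Note: deg(f) ≤ deg(F) = 2; strict inequality happens when F is divisible by Z (lost terms).


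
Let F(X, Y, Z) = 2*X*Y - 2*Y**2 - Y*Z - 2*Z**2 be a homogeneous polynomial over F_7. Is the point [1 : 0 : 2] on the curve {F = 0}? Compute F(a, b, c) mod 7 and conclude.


F(1,0,2) ≡ 6 (mod 7); P is NOT on the curve.

Evaluate F(1, 0, 2) term-by-term (mod 7).
  2*X*Y ↦ 2·1·0·1 = 0
  -2*Y**2 ↦ -2·1·0·1 = 0
  -Y*Z ↦ -1·1·0·2 = 0
  -2*Z**2 ↦ -2·1·1·4 = -8
Sum: F(1, 0, 2) = (0) + (0) + (0) + (-8) = -8.
Reducing mod 7: -8 ≡ 6 (mod 7).
Since F(a, b, c) ≡ 6 ≠ 0 (mod 7), P does NOT lie on the curve.


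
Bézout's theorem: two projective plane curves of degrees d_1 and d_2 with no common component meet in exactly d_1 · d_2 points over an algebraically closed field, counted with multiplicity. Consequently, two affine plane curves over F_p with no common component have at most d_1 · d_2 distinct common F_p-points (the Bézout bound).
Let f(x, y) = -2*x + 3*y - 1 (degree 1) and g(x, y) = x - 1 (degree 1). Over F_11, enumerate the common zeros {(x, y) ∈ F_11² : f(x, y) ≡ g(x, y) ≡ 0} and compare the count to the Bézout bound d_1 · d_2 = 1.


Common zeros: {(1, 1)}; count = 1; Bézout bound = 1.

deg(f) = 1, deg(g) = 1, so Bézout bound = 1.
Scan x ∈ F_11. For each x, list the y ∈ F_11 with f(x, y) ≡ 0 and those with g(x, y) ≡ 0 (mod 11); the common zeros in that column are the intersection.
  x = 0: f ≡ 0 at y ∈ {4}; g ≡ 0 at y ∈ ∅; common: ∅.
  x = 1: f ≡ 0 at y ∈ {1}; g ≡ 0 at y ∈ {0, 1, 2, 3, 4, 5, 6, 7, 8, 9, 10}; common: {1}.
  x = 2: f ≡ 0 at y ∈ {9}; g ≡ 0 at y ∈ ∅; common: ∅.
  x = 3: f ≡ 0 at y ∈ {6}; g ≡ 0 at y ∈ ∅; common: ∅.
  x = 4: f ≡ 0 at y ∈ {3}; g ≡ 0 at y ∈ ∅; common: ∅.
  x = 5: f ≡ 0 at y ∈ {0}; g ≡ 0 at y ∈ ∅; common: ∅.
  x = 6: f ≡ 0 at y ∈ {8}; g ≡ 0 at y ∈ ∅; common: ∅.
  x = 7: f ≡ 0 at y ∈ {5}; g ≡ 0 at y ∈ ∅; common: ∅.
  x = 8: f ≡ 0 at y ∈ {2}; g ≡ 0 at y ∈ ∅; common: ∅.
  x = 9: f ≡ 0 at y ∈ {10}; g ≡ 0 at y ∈ ∅; common: ∅.
  x = 10: f ≡ 0 at y ∈ {7}; g ≡ 0 at y ∈ ∅; common: ∅.
Collecting: common zeros = {(1, 1)}, so the count is 1.
Comparison with the Bézout bound: 1 ≤ 1 = deg(f)·deg(g), as expected for curves with no common component (the bound is attained).


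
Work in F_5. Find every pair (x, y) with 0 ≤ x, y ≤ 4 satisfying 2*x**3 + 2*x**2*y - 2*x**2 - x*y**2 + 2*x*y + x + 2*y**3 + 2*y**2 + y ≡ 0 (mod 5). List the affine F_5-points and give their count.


Affine F_5-points: {(0, 0), (0, 1), (0, 3), (1, 4), (2, 0), (2, 1), (2, 4), (3, 1), (4, 0), (4, 2), (4, 4)}; count = 11.

For each of the 25 pairs (x, y) ∈ F_5², evaluate f(x, y) mod 5. Record the zeros.
  x = 0: [0↦0, 1↦0, 2↦1, 3↦0, 4↦4]  zeros at y ∈ {0, 1, 3}
  x = 1: [0↦1, 1↦4, 2↦1, 3↦4, 4↦0]  zeros at y ∈ {4}
  x = 2: [0↦0, 1↦0, 2↦2, 3↦3, 4↦0]  zeros at y ∈ {0, 1, 4}
  x = 3: [0↦4, 1↦0, 2↦1, 3↦4, 4↦1]  zeros at y ∈ {1}
  x = 4: [0↦0, 1↦1, 2↦0, 3↦4, 4↦0]  zeros at y ∈ {0, 2, 4}
Collecting zeros: affine points = {(0, 0), (0, 1), (0, 3), (1, 4), (2, 0), (2, 1), (2, 4), (3, 1), (4, 0), (4, 2), (4, 4)}.
Total count |C(F_5)_aff| = 11.


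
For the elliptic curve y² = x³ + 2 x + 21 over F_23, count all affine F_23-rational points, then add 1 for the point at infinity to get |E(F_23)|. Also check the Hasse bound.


Affine points = {(1, 1), (1, 22), (3, 10), (3, 13), (4, 1), (4, 22), (5, 8), (5, 15), (9, 3), (9, 20), (10, 11), (10, 12), (12, 5), (12, 18), (13, 6), (13, 17), (16, 3), (16, 20), (17, 0), (18, 1), (18, 22), (19, 8), (19, 15), (21, 3), (21, 20), (22, 8), (22, 15)}; affine count = 27; |E(F_23)| = 28.

Discriminant check: Δ ∝ 4a³ + 27b² = 4·2³ + 27·21² = 4·8 + 27·441 ≡ 2 (mod 23). Nonzero ⇒ E is nonsingular.
For each x ∈ F_23, compute rhs = x³ + 2·x + 21 mod 23, then count y ∈ F_23 with y² ≡ rhs.
  x = 0: rhs = 21, matching y values: none (0 points).
  x = 1: rhs = 1, matching y values: 1, 22 (2 points).
  x = 2: rhs = 10, matching y values: none (0 points).
  x = 3: rhs = 8, matching y values: 10, 13 (2 points).
  x = 4: rhs = 1, matching y values: 1, 22 (2 points).
  x = 5: rhs = 18, matching y values: 8, 15 (2 points).
  x = 6: rhs = 19, matching y values: none (0 points).
  x = 7: rhs = 10, matching y values: none (0 points).
  x = 8: rhs = 20, matching y values: none (0 points).
  x = 9: rhs = 9, matching y values: 3, 20 (2 points).
  x = 10: rhs = 6, matching y values: 11, 12 (2 points).
  x = 11: rhs = 17, matching y values: none (0 points).
  x = 12: rhs = 2, matching y values: 5, 18 (2 points).
  x = 13: rhs = 13, matching y values: 6, 17 (2 points).
  x = 14: rhs = 10, matching y values: none (0 points).
  x = 15: rhs = 22, matching y values: none (0 points).
  x = 16: rhs = 9, matching y values: 3, 20 (2 points).
  x = 17: rhs = 0, matching y values: 0 (1 points).
  x = 18: rhs = 1, matching y values: 1, 22 (2 points).
  x = 19: rhs = 18, matching y values: 8, 15 (2 points).
  x = 20: rhs = 11, matching y values: none (0 points).
  x = 21: rhs = 9, matching y values: 3, 20 (2 points).
  x = 22: rhs = 18, matching y values: 8, 15 (2 points).
Total affine count: 27.
Full point count |E(F_23)| = 27 + 1 = 28.
Hasse bound: |28 − (23+1)| = |4| = 4 ≤ 2√23 ≈ 9.5917 ✓.


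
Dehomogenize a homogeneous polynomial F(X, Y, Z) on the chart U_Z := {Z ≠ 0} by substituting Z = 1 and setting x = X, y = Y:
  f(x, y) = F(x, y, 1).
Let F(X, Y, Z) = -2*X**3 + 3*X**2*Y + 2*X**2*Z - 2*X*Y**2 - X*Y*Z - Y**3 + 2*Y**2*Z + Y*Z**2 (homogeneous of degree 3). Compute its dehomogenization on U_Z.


f(x, y) = -2*x**3 + 3*x**2*y + 2*x**2 - 2*x*y**2 - x*y - y**3 + 2*y**2 + y

On U_Z we set Z = 1. Each monomial c·X^i·Y^j·Z^k in F becomes c·x^i·y^j·1^k = c·x^i·y^j.
Substituting Z = 1: F(X, Y, 1) = -2*x**3 + 3*x**2*y + 2*x**2 - 2*x*y**2 - x*y - y**3 + 2*y**2 + y.
Note: deg(f) ≤ deg(F) = 3; strict inequality happens when F is divisible by Z (lost terms).


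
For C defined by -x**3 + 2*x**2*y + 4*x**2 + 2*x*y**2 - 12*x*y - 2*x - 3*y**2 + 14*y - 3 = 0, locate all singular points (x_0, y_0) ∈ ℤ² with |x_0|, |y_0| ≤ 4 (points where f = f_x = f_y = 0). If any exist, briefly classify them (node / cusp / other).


Singular points: {(2, 1)}; classification: cusp.

Compute partial derivatives:
  f_x = -3*x**2 + 4*x*y + 8*x + 2*y**2 - 12*y - 2.
  f_y = 2*x**2 + 4*x*y - 12*x - 6*y + 14.
Scan x_0 ∈ {−4, ..., 4}. For each x_0, f_y(x_0, y) is a polynomial in y; find its integer roots y ∈ {−4, ..., 4}, then test f_x and f at those candidates.
  x = -4: f_y(-4, y) = 94 - 22*y; no integer root y with |y| ≤ 4.
  x = -3: f_y(-3, y) = 68 - 18*y; no integer root y with |y| ≤ 4.
  x = -2: f_y(-2, y) = 46 - 14*y; no integer root y with |y| ≤ 4.
  x = -1: f_y(-1, y) = 28 - 10*y; no integer root y with |y| ≤ 4.
  x = 0: f_y(0, y) = 14 - 6*y; no integer root y with |y| ≤ 4.
  x = 1: f_y(1, y) = 4 - 2*y; vanishes at y ∈ {2}. (1, 2): f_x = -5 ≠ 0.
  x = 2: f_y(2, y) = 2*y - 2; vanishes at y ∈ {1}. (2, 1): f_x = 0, f = 0 — SINGULAR.
  x = 3: f_y(3, y) = 6*y - 4; no integer root y with |y| ≤ 4.
  x = 4: f_y(4, y) = 10*y - 2; no integer root y with |y| ≤ 4.
Only singular point on the grid: (2, 1).
Classify: substitute x = 2 + u, y = 1 + v and expand: f = -u**3 + 2*u**2*v + 2*u*v**2 + v**2.
No constant or linear terms (consistent with a singular point). Quadratic part: v**2. Cubic part: -u**3 + 2*u**2*v + 2*u*v**2.
The quadratic part v**2 is a perfect square, so there is a single (double) tangent line v = 0, i.e. y = 1. Restricting the cubic part to that line (v = 0) leaves -u**3 ≠ 0, so f is not divisible by v and the branch is v² ≈ u**3 to lowest order — this is a cusp.
Classification: cusp.


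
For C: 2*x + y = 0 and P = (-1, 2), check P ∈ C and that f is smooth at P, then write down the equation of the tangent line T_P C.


Tangent line at P: 2*x + y = 0.

Step 1: f(-1, 2) = 0, so P lies on C.
Step 2: partial derivatives
  f_x(x, y) = 2, f_y(x, y) = 1.
  f_x(P) = 2, f_y(P) = 1 (gradient nonzero, so P is smooth).
Step 3: tangent line at P: 2·(x − -1) + 1·(y − 2) = 0.
Expanding: 2*x + y = 0.


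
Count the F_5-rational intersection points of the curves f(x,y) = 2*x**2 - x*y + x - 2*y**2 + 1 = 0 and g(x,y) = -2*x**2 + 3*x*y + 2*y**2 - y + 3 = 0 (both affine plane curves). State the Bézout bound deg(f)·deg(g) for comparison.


Common zeros: ∅; count = 0; Bézout bound = 4.

deg(f) = 2, deg(g) = 2, so Bézout bound = 4.
Scan x ∈ F_5. For each x, list the y ∈ F_5 with f(x, y) ≡ 0 and those with g(x, y) ≡ 0 (mod 5); the common zeros in that column are the intersection.
  x = 0: f ≡ 0 at y ∈ ∅; g ≡ 0 at y ∈ ∅; common: ∅.
  x = 1: f ≡ 0 at y ∈ ∅; g ≡ 0 at y ∈ {1, 3}; common: ∅.
  x = 2: f ≡ 0 at y ∈ ∅; g ≡ 0 at y ∈ {0}; common: ∅.
  x = 3: f ≡ 0 at y ∈ {3}; g ≡ 0 at y ∈ {0, 1}; common: ∅.
  x = 4: f ≡ 0 at y ∈ ∅; g ≡ 0 at y ∈ ∅; common: ∅.
Collecting: common zeros = ∅, so the count is 0.
Comparison with the Bézout bound: 0 ≤ 4 = deg(f)·deg(g), as expected for curves with no common component (the affine F_5-count falls short of the bound because intersections may lie at infinity, over extension fields, or carry multiplicity).


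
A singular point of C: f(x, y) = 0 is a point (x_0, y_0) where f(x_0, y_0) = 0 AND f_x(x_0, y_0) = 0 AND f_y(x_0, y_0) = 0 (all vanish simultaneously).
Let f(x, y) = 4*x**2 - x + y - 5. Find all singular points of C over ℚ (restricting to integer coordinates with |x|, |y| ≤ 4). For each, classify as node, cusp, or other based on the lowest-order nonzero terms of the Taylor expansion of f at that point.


No singular points in the scanned grid; C is smooth there.

Compute partial derivatives:
  f_x = 8*x - 1.
  f_y = 1.
f_y = 1 is a nonzero constant, so f_y never vanishes: no point (x, y) can satisfy f = f_x = f_y = 0. In particular no (x, y) ∈ {−4, ..., 4}² is singular; the curve is smooth.


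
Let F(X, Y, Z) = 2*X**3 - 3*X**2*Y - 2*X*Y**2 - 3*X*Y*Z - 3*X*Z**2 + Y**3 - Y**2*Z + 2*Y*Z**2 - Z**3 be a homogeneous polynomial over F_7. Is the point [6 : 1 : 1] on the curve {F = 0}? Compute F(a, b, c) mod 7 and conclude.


F(6,1,1) ≡ 4 (mod 7); P is NOT on the curve.

Evaluate F(6, 1, 1) term-by-term (mod 7).
  2*X**3 ↦ 2·216·1·1 = 432
  -3*X**2*Y ↦ -3·36·1·1 = -108
  -2*X*Y**2 ↦ -2·6·1·1 = -12
  -3*X*Y*Z ↦ -3·6·1·1 = -18
  -3*X*Z**2 ↦ -3·6·1·1 = -18
  Y**3 ↦ 1·1·1·1 = 1
  -Y**2*Z ↦ -1·1·1·1 = -1
  2*Y*Z**2 ↦ 2·1·1·1 = 2
  -Z**3 ↦ -1·1·1·1 = -1
Sum: F(6, 1, 1) = (432) + (-108) + (-12) + (-18) + (-18) + (1) + (-1) + (2) + (-1) = 277.
Reducing mod 7: 277 ≡ 4 (mod 7).
Since F(a, b, c) ≡ 4 ≠ 0 (mod 7), P does NOT lie on the curve.


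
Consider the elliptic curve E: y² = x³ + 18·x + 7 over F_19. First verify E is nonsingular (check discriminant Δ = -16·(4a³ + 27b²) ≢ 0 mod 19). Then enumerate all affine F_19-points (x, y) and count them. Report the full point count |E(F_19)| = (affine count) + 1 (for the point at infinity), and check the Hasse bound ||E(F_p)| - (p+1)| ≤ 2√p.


Affine points = {(0, 8), (0, 11), (1, 8), (1, 11), (7, 1), (7, 18), (8, 6), (8, 13), (9, 9), (9, 10), (10, 3), (10, 16), (11, 4), (11, 15), (13, 5), (13, 14), (14, 1), (14, 18), (15, 2), (15, 17), (17, 1), (17, 18), (18, 8), (18, 11)}; affine count = 24; |E(F_19)| = 25.

Discriminant check: Δ ∝ 4a³ + 27b² = 4·18³ + 27·7² = 4·5832 + 27·49 ≡ 8 (mod 19). Nonzero ⇒ E is nonsingular.
For each x ∈ F_19, compute rhs = x³ + 18·x + 7 mod 19, then count y ∈ F_19 with y² ≡ rhs.
  x = 0: rhs = 7, matching y values: 8, 11 (2 points).
  x = 1: rhs = 7, matching y values: 8, 11 (2 points).
  x = 2: rhs = 13, matching y values: none (0 points).
  x = 3: rhs = 12, matching y values: none (0 points).
  x = 4: rhs = 10, matching y values: none (0 points).
  x = 5: rhs = 13, matching y values: none (0 points).
  x = 6: rhs = 8, matching y values: none (0 points).
  x = 7: rhs = 1, matching y values: 1, 18 (2 points).
  x = 8: rhs = 17, matching y values: 6, 13 (2 points).
  x = 9: rhs = 5, matching y values: 9, 10 (2 points).
  x = 10: rhs = 9, matching y values: 3, 16 (2 points).
  x = 11: rhs = 16, matching y values: 4, 15 (2 points).
  x = 12: rhs = 13, matching y values: none (0 points).
  x = 13: rhs = 6, matching y values: 5, 14 (2 points).
  x = 14: rhs = 1, matching y values: 1, 18 (2 points).
  x = 15: rhs = 4, matching y values: 2, 17 (2 points).
  x = 16: rhs = 2, matching y values: none (0 points).
  x = 17: rhs = 1, matching y values: 1, 18 (2 points).
  x = 18: rhs = 7, matching y values: 8, 11 (2 points).
Total affine count: 24.
Full point count |E(F_19)| = 24 + 1 = 25.
Hasse bound: |25 − (19+1)| = |5| = 5 ≤ 2√19 ≈ 8.7178 ✓.


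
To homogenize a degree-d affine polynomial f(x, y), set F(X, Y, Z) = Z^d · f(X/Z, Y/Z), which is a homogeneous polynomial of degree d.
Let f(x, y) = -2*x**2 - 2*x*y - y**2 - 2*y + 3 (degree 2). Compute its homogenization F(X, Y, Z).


F(X, Y, Z) = -2*X**2 - 2*X*Y - Y**2 - 2*Y*Z + 3*Z**2

deg(f) = 2.
Substitute x = X/Z, y = Y/Z into f, then multiply by Z^2.
  monomial -2·x^2·y^0 ↦ -2·X^2·Y^0·Z^0.
  monomial -2·x^1·y^1 ↦ -2·X^1·Y^1·Z^0.
  monomial -1·x^0·y^2 ↦ -1·X^0·Y^2·Z^0.
  monomial -2·x^0·y^1 ↦ -2·X^0·Y^1·Z^1.
  monomial 3·x^0·y^0 ↦ 3·X^0·Y^0·Z^2.
Collecting: F(X, Y, Z) = -2*X**2 - 2*X*Y - Y**2 - 2*Y*Z + 3*Z**2.


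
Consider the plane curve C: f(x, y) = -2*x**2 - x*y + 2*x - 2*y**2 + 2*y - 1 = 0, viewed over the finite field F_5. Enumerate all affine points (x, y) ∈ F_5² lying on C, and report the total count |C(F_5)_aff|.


Affine F_5-points: {(0, 2), (0, 4), (2, 0), (4, 0), (4, 4)}; count = 5.

For each of the 25 pairs (x, y) ∈ F_5², evaluate f(x, y) mod 5. Record the zeros.
  x = 0: [0↦4, 1↦4, 2↦0, 3↦2, 4↦0]  zeros at y ∈ {2, 4}
  x = 1: [0↦4, 1↦3, 2↦3, 3↦4, 4↦1]  zeros at y ∈ ∅
  x = 2: [0↦0, 1↦3, 2↦2, 3↦2, 4↦3]  zeros at y ∈ {0}
  x = 3: [0↦2, 1↦4, 2↦2, 3↦1, 4↦1]  zeros at y ∈ ∅
  x = 4: [0↦0, 1↦1, 2↦3, 3↦1, 4↦0]  zeros at y ∈ {0, 4}
Collecting zeros: affine points = {(0, 2), (0, 4), (2, 0), (4, 0), (4, 4)}.
Total count |C(F_5)_aff| = 5.


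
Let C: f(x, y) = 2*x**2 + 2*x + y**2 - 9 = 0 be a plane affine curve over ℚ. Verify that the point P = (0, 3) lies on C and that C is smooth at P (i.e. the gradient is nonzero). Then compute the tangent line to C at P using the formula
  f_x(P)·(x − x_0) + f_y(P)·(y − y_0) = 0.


Tangent line at P: 2*x + 6*y - 18 = 0.

Step 1: f(0, 3) = 0, so P lies on C.
Step 2: partial derivatives
  f_x(x, y) = 4*x + 2, f_y(x, y) = 2*y.
  f_x(P) = 2, f_y(P) = 6 (gradient nonzero, so P is smooth).
Step 3: tangent line at P: 2·(x − 0) + 6·(y − 3) = 0.
Expanding: 2*x + 6*y - 18 = 0.


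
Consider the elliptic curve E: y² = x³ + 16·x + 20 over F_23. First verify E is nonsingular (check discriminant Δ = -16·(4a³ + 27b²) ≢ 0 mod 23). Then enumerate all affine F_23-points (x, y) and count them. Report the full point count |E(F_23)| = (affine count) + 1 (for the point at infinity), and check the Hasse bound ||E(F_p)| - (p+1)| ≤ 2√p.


Affine points = {(3, 7), (3, 16), (5, 8), (5, 15), (8, 4), (8, 19), (11, 3), (11, 20), (12, 10), (12, 13), (15, 1), (15, 22), (16, 5), (16, 18), (21, 7), (21, 16), (22, 7), (22, 16)}; affine count = 18; |E(F_23)| = 19.

Discriminant check: Δ ∝ 4a³ + 27b² = 4·16³ + 27·20² = 4·4096 + 27·400 ≡ 21 (mod 23). Nonzero ⇒ E is nonsingular.
For each x ∈ F_23, compute rhs = x³ + 16·x + 20 mod 23, then count y ∈ F_23 with y² ≡ rhs.
  x = 0: rhs = 20, matching y values: none (0 points).
  x = 1: rhs = 14, matching y values: none (0 points).
  x = 2: rhs = 14, matching y values: none (0 points).
  x = 3: rhs = 3, matching y values: 7, 16 (2 points).
  x = 4: rhs = 10, matching y values: none (0 points).
  x = 5: rhs = 18, matching y values: 8, 15 (2 points).
  x = 6: rhs = 10, matching y values: none (0 points).
  x = 7: rhs = 15, matching y values: none (0 points).
  x = 8: rhs = 16, matching y values: 4, 19 (2 points).
  x = 9: rhs = 19, matching y values: none (0 points).
  x = 10: rhs = 7, matching y values: none (0 points).
  x = 11: rhs = 9, matching y values: 3, 20 (2 points).
  x = 12: rhs = 8, matching y values: 10, 13 (2 points).
  x = 13: rhs = 10, matching y values: none (0 points).
  x = 14: rhs = 21, matching y values: none (0 points).
  x = 15: rhs = 1, matching y values: 1, 22 (2 points).
  x = 16: rhs = 2, matching y values: 5, 18 (2 points).
  x = 17: rhs = 7, matching y values: none (0 points).
  x = 18: rhs = 22, matching y values: none (0 points).
  x = 19: rhs = 7, matching y values: none (0 points).
  x = 20: rhs = 14, matching y values: none (0 points).
  x = 21: rhs = 3, matching y values: 7, 16 (2 points).
  x = 22: rhs = 3, matching y values: 7, 16 (2 points).
Total affine count: 18.
Full point count |E(F_23)| = 18 + 1 = 19.
Hasse bound: |19 − (23+1)| = |-5| = 5 ≤ 2√23 ≈ 9.5917 ✓.


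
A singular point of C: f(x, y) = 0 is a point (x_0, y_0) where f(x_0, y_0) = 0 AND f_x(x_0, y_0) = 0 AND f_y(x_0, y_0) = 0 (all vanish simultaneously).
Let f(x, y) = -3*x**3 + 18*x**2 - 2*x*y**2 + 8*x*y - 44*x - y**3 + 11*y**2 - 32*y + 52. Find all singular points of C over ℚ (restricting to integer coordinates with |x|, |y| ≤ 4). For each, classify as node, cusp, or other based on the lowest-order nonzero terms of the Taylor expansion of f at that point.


Singular points: {(2, 2)}; classification: cusp.

Compute partial derivatives:
  f_x = -9*x**2 + 36*x - 2*y**2 + 8*y - 44.
  f_y = -4*x*y + 8*x - 3*y**2 + 22*y - 32.
Scan x_0 ∈ {−4, ..., 4}. For each x_0, f_y(x_0, y) is a polynomial in y; find its integer roots y ∈ {−4, ..., 4}, then test f_x and f at those candidates.
  x = -4: f_y(-4, y) = -3*y**2 + 38*y - 64; vanishes at y ∈ {2}. (-4, 2): f_x = -324 ≠ 0.
  x = -3: f_y(-3, y) = -3*y**2 + 34*y - 56; vanishes at y ∈ {2}. (-3, 2): f_x = -225 ≠ 0.
  x = -2: f_y(-2, y) = -3*y**2 + 30*y - 48; vanishes at y ∈ {2}. (-2, 2): f_x = -144 ≠ 0.
  x = -1: f_y(-1, y) = -3*y**2 + 26*y - 40; vanishes at y ∈ {2}. (-1, 2): f_x = -81 ≠ 0.
  x = 0: f_y(0, y) = -3*y**2 + 22*y - 32; vanishes at y ∈ {2}. (0, 2): f_x = -36 ≠ 0.
  x = 1: f_y(1, y) = -3*y**2 + 18*y - 24; vanishes at y ∈ {2, 4}. (1, 2): f_x = -9 ≠ 0; (1, 4): f_x = -17 ≠ 0.
  x = 2: f_y(2, y) = -3*y**2 + 14*y - 16; vanishes at y ∈ {2}. (2, 2): f_x = 0, f = 0 — SINGULAR.
  x = 3: f_y(3, y) = -3*y**2 + 10*y - 8; vanishes at y ∈ {2}. (3, 2): f_x = -9 ≠ 0.
  x = 4: f_y(4, y) = -3*y**2 + 6*y; vanishes at y ∈ {0, 2}. (4, 0): f_x = -44 ≠ 0; (4, 2): f_x = -36 ≠ 0.
Only singular point on the grid: (2, 2).
Classify: substitute x = 2 + u, y = 2 + v and expand: f = -3*u**3 - 2*u*v**2 - v**3 + v**2.
No constant or linear terms (consistent with a singular point). Quadratic part: v**2. Cubic part: -3*u**3 - 2*u*v**2 - v**3.
The quadratic part v**2 is a perfect square, so there is a single (double) tangent line v = 0, i.e. y = 2. Restricting the cubic part to that line (v = 0) leaves -3*u**3 ≠ 0, so f is not divisible by v and the branch is v² ≈ 3*u**3 to lowest order — this is a cusp.
Classification: cusp.


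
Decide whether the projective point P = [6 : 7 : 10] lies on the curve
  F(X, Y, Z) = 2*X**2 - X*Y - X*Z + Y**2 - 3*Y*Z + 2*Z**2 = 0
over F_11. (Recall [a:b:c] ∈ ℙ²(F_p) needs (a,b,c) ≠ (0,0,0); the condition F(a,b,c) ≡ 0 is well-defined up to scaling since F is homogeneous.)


F(6,7,10) ≡ 9 (mod 11); P is NOT on the curve.

Evaluate F(6, 7, 10) term-by-term (mod 11).
  2*X**2 ↦ 2·36·1·1 = 72
  -X*Y ↦ -1·6·7·1 = -42
  -X*Z ↦ -1·6·1·10 = -60
  Y**2 ↦ 1·1·49·1 = 49
  -3*Y*Z ↦ -3·1·7·10 = -210
  2*Z**2 ↦ 2·1·1·100 = 200
Sum: F(6, 7, 10) = (72) + (-42) + (-60) + (49) + (-210) + (200) = 9.
Reducing mod 11: 9 ≡ 9 (mod 11).
Since F(a, b, c) ≡ 9 ≠ 0 (mod 11), P does NOT lie on the curve.


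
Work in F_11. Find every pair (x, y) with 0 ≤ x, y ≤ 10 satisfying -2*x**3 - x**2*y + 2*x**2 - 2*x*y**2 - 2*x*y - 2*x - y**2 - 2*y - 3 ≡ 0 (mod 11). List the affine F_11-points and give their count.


Affine F_11-points: {(0, 2), (0, 7), (1, 6), (1, 7), (2, 2), (2, 7), (4, 5), (4, 8), (5, 10), (7, 0), (7, 3), (9, 2), (9, 6), (10, 6)}; count = 14.

For each of the 121 pairs (x, y) ∈ F_11², evaluate f(x, y) mod 11. Record the zeros.
  x = 0: [0↦8, 1↦5, 2↦0, 3↦4, 4↦6, 5↦6, 6↦4, 7↦0, 8↦5, 9↦8, 10↦9]  zeros at y ∈ {2, 7}
  x = 1: [0↦6, 1↦9, 2↦6, 3↦8, 4↦4, 5↦5, 6↦0, 7↦0, 8↦5, 9↦4, 10↦8]  zeros at y ∈ {6, 7}
  x = 2: [0↦7, 1↦3, 2↦0, 3↦9, 4↦8, 5↦8, 6↦9, 7↦0, 8↦3, 9↦7, 10↦1]  zeros at y ∈ {2, 7}
  x = 3: [0↦10, 1↦8, 2↦3, 3↦6, 4↦6, 5↦3, 6↦8, 7↦10, 8↦9, 9↦5, 10↦9]  zeros at y ∈ ∅
  x = 4: [0↦3, 1↦1, 2↦3, 3↦9, 4↦8, 5↦0, 6↦7, 7↦7, 8↦0, 9↦8, 10↦9]  zeros at y ∈ {5, 8}
  x = 5: [0↦7, 1↦3, 2↦10, 3↦6, 4↦2, 5↦9, 6↦5, 7↦1, 8↦8, 9↦4, 10↦0]  zeros at y ∈ {10}
  x = 6: [0↦10, 1↦2, 2↦1, 3↦7, 4↦9, 5↦7, 6↦1, 7↦2, 8↦10, 9↦3, 10↦3]  zeros at y ∈ ∅
  x = 7: [0↦0, 1↦8, 2↦8, 3↦0, 4↦6, 5↦4, 6↦5, 7↦9, 8↦5, 9↦4, 10↦6]  zeros at y ∈ {0, 3}
  x = 8: [0↦9, 1↦9, 2↦8, 3↦6, 4↦3, 5↦10, 6↦5, 7↦10, 8↦3, 9↦6, 10↦8]  zeros at y ∈ ∅
  x = 9: [0↦3, 1↦4, 2↦0, 3↦2, 4↦10, 5↦2, 6↦0, 7↦4, 8↦3, 9↦8, 10↦8]  zeros at y ∈ {2, 6}
  x = 10: [0↦3, 1↦3, 2↦5, 3↦9, 4↦4, 5↦1, 6↦0, 7↦1, 8↦4, 9↦9, 10↦5]  zeros at y ∈ {6}
Collecting zeros: affine points = {(0, 2), (0, 7), (1, 6), (1, 7), (2, 2), (2, 7), (4, 5), (4, 8), (5, 10), (7, 0), (7, 3), (9, 2), (9, 6), (10, 6)}.
Total count |C(F_11)_aff| = 14.


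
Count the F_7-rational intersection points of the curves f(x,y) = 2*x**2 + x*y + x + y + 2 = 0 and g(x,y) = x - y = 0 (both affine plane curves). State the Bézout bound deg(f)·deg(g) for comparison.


Common zeros: {(1, 1), (3, 3)}; count = 2; Bézout bound = 2.

deg(f) = 2, deg(g) = 1, so Bézout bound = 2.
Scan x ∈ F_7. For each x, list the y ∈ F_7 with f(x, y) ≡ 0 and those with g(x, y) ≡ 0 (mod 7); the common zeros in that column are the intersection.
  x = 0: f ≡ 0 at y ∈ {5}; g ≡ 0 at y ∈ {0}; common: ∅.
  x = 1: f ≡ 0 at y ∈ {1}; g ≡ 0 at y ∈ {1}; common: {1}.
  x = 2: f ≡ 0 at y ∈ {3}; g ≡ 0 at y ∈ {2}; common: ∅.
  x = 3: f ≡ 0 at y ∈ {3}; g ≡ 0 at y ∈ {3}; common: {3}.
  x = 4: f ≡ 0 at y ∈ {5}; g ≡ 0 at y ∈ {4}; common: ∅.
  x = 5: f ≡ 0 at y ∈ {1}; g ≡ 0 at y ∈ {5}; common: ∅.
  x = 6: f ≡ 0 at y ∈ ∅; g ≡ 0 at y ∈ {6}; common: ∅.
Collecting: common zeros = {(1, 1), (3, 3)}, so the count is 2.
Comparison with the Bézout bound: 2 ≤ 2 = deg(f)·deg(g), as expected for curves with no common component (the bound is attained).


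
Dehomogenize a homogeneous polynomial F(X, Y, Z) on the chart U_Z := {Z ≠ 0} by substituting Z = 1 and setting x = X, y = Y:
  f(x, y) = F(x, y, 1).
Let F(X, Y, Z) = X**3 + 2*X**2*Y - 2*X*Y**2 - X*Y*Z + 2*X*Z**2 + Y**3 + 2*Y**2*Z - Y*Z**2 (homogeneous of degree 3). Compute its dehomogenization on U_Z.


f(x, y) = x**3 + 2*x**2*y - 2*x*y**2 - x*y + 2*x + y**3 + 2*y**2 - y

On U_Z we set Z = 1. Each monomial c·X^i·Y^j·Z^k in F becomes c·x^i·y^j·1^k = c·x^i·y^j.
Substituting Z = 1: F(X, Y, 1) = x**3 + 2*x**2*y - 2*x*y**2 - x*y + 2*x + y**3 + 2*y**2 - y.
Note: deg(f) ≤ deg(F) = 3; strict inequality happens when F is divisible by Z (lost terms).


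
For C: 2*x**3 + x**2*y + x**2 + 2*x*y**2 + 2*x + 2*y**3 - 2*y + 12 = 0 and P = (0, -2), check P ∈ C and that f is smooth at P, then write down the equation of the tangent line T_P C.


Tangent line at P: 10*x + 22*y + 44 = 0.

Step 1: f(0, -2) = 0, so P lies on C.
Step 2: partial derivatives
  f_x(x, y) = 6*x**2 + 2*x*y + 2*x + 2*y**2 + 2, f_y(x, y) = x**2 + 4*x*y + 6*y**2 - 2.
  f_x(P) = 10, f_y(P) = 22 (gradient nonzero, so P is smooth).
Step 3: tangent line at P: 10·(x − 0) + 22·(y − -2) = 0.
Expanding: 10*x + 22*y + 44 = 0.


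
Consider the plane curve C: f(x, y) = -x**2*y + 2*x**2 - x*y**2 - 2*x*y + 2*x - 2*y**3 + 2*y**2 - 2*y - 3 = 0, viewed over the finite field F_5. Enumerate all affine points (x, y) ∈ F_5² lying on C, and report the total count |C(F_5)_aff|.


Affine F_5-points: {(0, 1), (0, 2), (0, 3), (1, 1), (2, 3)}; count = 5.

For each of the 25 pairs (x, y) ∈ F_5², evaluate f(x, y) mod 5. Record the zeros.
  x = 0: [0↦2, 1↦0, 2↦0, 3↦0, 4↦3]  zeros at y ∈ {1, 2, 3}
  x = 1: [0↦1, 1↦0, 2↦4, 3↦1, 4↦4]  zeros at y ∈ {1}
  x = 2: [0↦4, 1↦2, 2↦3, 3↦0, 4↦1]  zeros at y ∈ {3}
  x = 3: [0↦1, 1↦1, 2↦2, 3↦2, 4↦4]  zeros at y ∈ ∅
  x = 4: [0↦2, 1↦2, 2↦1, 3↦2, 4↦3]  zeros at y ∈ ∅
Collecting zeros: affine points = {(0, 1), (0, 2), (0, 3), (1, 1), (2, 3)}.
Total count |C(F_5)_aff| = 5.


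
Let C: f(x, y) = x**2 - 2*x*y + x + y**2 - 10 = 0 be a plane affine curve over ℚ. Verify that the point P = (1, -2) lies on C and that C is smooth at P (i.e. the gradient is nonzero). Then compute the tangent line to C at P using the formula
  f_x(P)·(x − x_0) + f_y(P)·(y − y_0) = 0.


Tangent line at P: 7*x - 6*y - 19 = 0.

Step 1: f(1, -2) = 0, so P lies on C.
Step 2: partial derivatives
  f_x(x, y) = 2*x - 2*y + 1, f_y(x, y) = -2*x + 2*y.
  f_x(P) = 7, f_y(P) = -6 (gradient nonzero, so P is smooth).
Step 3: tangent line at P: 7·(x − 1) + -6·(y − -2) = 0.
Expanding: 7*x - 6*y - 19 = 0.


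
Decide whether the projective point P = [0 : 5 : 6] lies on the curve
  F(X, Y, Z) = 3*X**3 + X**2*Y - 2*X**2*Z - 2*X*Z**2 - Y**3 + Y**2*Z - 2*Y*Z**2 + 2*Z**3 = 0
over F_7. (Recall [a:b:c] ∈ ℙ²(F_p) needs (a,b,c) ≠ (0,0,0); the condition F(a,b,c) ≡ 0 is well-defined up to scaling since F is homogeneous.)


F(0,5,6) ≡ 6 (mod 7); P is NOT on the curve.

Evaluate F(0, 5, 6) term-by-term (mod 7).
  3*X**3 ↦ 3·0·1·1 = 0
  X**2*Y ↦ 1·0·5·1 = 0
  -2*X**2*Z ↦ -2·0·1·6 = 0
  -2*X*Z**2 ↦ -2·0·1·36 = 0
  -Y**3 ↦ -1·1·125·1 = -125
  Y**2*Z ↦ 1·1·25·6 = 150
  -2*Y*Z**2 ↦ -2·1·5·36 = -360
  2*Z**3 ↦ 2·1·1·216 = 432
Sum: F(0, 5, 6) = (0) + (0) + (0) + (0) + (-125) + (150) + (-360) + (432) = 97.
Reducing mod 7: 97 ≡ 6 (mod 7).
Since F(a, b, c) ≡ 6 ≠ 0 (mod 7), P does NOT lie on the curve.


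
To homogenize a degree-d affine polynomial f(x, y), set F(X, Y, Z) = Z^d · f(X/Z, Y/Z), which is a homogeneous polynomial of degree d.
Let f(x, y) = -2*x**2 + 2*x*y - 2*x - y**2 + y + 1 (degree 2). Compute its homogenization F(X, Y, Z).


F(X, Y, Z) = -2*X**2 + 2*X*Y - 2*X*Z - Y**2 + Y*Z + Z**2

deg(f) = 2.
Substitute x = X/Z, y = Y/Z into f, then multiply by Z^2.
  monomial -2·x^2·y^0 ↦ -2·X^2·Y^0·Z^0.
  monomial 2·x^1·y^1 ↦ 2·X^1·Y^1·Z^0.
  monomial -2·x^1·y^0 ↦ -2·X^1·Y^0·Z^1.
  monomial -1·x^0·y^2 ↦ -1·X^0·Y^2·Z^0.
  monomial 1·x^0·y^1 ↦ 1·X^0·Y^1·Z^1.
  monomial 1·x^0·y^0 ↦ 1·X^0·Y^0·Z^2.
Collecting: F(X, Y, Z) = -2*X**2 + 2*X*Y - 2*X*Z - Y**2 + Y*Z + Z**2.


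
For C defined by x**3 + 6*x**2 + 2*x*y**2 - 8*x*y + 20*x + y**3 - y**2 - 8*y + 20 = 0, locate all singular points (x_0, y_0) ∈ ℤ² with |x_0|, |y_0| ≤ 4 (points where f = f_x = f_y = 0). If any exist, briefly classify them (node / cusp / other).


Singular points: {(-2, 2)}; classification: cusp.

Compute partial derivatives:
  f_x = 3*x**2 + 12*x + 2*y**2 - 8*y + 20.
  f_y = 4*x*y - 8*x + 3*y**2 - 2*y - 8.
Scan x_0 ∈ {−4, ..., 4}. For each x_0, f_y(x_0, y) is a polynomial in y; find its integer roots y ∈ {−4, ..., 4}, then test f_x and f at those candidates.
  x = -4: f_y(-4, y) = 3*y**2 - 18*y + 24; vanishes at y ∈ {2, 4}. (-4, 2): f_x = 12 ≠ 0; (-4, 4): f_x = 20 ≠ 0.
  x = -3: f_y(-3, y) = 3*y**2 - 14*y + 16; vanishes at y ∈ {2}. (-3, 2): f_x = 3 ≠ 0.
  x = -2: f_y(-2, y) = 3*y**2 - 10*y + 8; vanishes at y ∈ {2}. (-2, 2): f_x = 0, f = 0 — SINGULAR.
  x = -1: f_y(-1, y) = 3*y**2 - 6*y; vanishes at y ∈ {0, 2}. (-1, 0): f_x = 11 ≠ 0; (-1, 2): f_x = 3 ≠ 0.
  x = 0: f_y(0, y) = 3*y**2 - 2*y - 8; vanishes at y ∈ {2}. (0, 2): f_x = 12 ≠ 0.
  x = 1: f_y(1, y) = 3*y**2 + 2*y - 16; vanishes at y ∈ {2}. (1, 2): f_x = 27 ≠ 0.
  x = 2: f_y(2, y) = 3*y**2 + 6*y - 24; vanishes at y ∈ {-4, 2}. (2, -4): f_x = 120 ≠ 0; (2, 2): f_x = 48 ≠ 0.
  x = 3: f_y(3, y) = 3*y**2 + 10*y - 32; vanishes at y ∈ {2}. (3, 2): f_x = 75 ≠ 0.
  x = 4: f_y(4, y) = 3*y**2 + 14*y - 40; vanishes at y ∈ {2}. (4, 2): f_x = 108 ≠ 0.
Only singular point on the grid: (-2, 2).
Classify: substitute x = -2 + u, y = 2 + v and expand: f = u**3 + 2*u*v**2 + v**3 + v**2.
No constant or linear terms (consistent with a singular point). Quadratic part: v**2. Cubic part: u**3 + 2*u*v**2 + v**3.
The quadratic part v**2 is a perfect square, so there is a single (double) tangent line v = 0, i.e. y = 2. Restricting the cubic part to that line (v = 0) leaves u**3 ≠ 0, so f is not divisible by v and the branch is v² ≈ -u**3 to lowest order — this is a cusp.
Classification: cusp.


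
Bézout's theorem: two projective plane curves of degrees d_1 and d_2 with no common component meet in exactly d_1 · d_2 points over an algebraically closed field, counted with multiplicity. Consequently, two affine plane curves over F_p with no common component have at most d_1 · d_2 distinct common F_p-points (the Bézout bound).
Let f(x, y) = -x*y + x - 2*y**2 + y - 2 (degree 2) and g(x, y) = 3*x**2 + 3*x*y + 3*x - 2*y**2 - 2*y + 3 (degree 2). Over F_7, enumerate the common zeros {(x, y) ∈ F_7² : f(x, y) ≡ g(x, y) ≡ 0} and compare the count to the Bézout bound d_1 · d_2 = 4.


Common zeros: {(2, 0), (4, 5)}; count = 2; Bézout bound = 4.

deg(f) = 2, deg(g) = 2, so Bézout bound = 4.
Scan x ∈ F_7. For each x, list the y ∈ F_7 with f(x, y) ≡ 0 and those with g(x, y) ≡ 0 (mod 7); the common zeros in that column are the intersection.
  x = 0: f ≡ 0 at y ∈ ∅; g ≡ 0 at y ∈ {3}; common: ∅.
  x = 1: f ≡ 0 at y ∈ ∅; g ≡ 0 at y ∈ ∅; common: ∅.
  x = 2: f ≡ 0 at y ∈ {0, 3}; g ≡ 0 at y ∈ {0, 2}; common: {0}.
  x = 3: f ≡ 0 at y ∈ ∅; g ≡ 0 at y ∈ {3, 4}; common: ∅.
  x = 4: f ≡ 0 at y ∈ {4, 5}; g ≡ 0 at y ∈ {0, 5}; common: {5}.
  x = 5: f ≡ 0 at y ∈ ∅; g ≡ 0 at y ∈ ∅; common: ∅.
  x = 6: f ≡ 0 at y ∈ {2, 6}; g ≡ 0 at y ∈ {4}; common: ∅.
Collecting: common zeros = {(2, 0), (4, 5)}, so the count is 2.
Comparison with the Bézout bound: 2 ≤ 4 = deg(f)·deg(g), as expected for curves with no common component (the affine F_7-count falls short of the bound because intersections may lie at infinity, over extension fields, or carry multiplicity).


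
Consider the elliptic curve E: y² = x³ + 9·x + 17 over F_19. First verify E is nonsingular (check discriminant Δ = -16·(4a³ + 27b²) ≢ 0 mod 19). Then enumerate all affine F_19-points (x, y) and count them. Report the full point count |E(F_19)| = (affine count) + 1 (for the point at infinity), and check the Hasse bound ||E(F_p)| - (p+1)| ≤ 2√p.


Affine points = {(0, 6), (0, 13), (2, 9), (2, 10), (5, 4), (5, 15), (7, 9), (7, 10), (10, 9), (10, 10), (16, 1), (16, 18), (18, 8), (18, 11)}; affine count = 14; |E(F_19)| = 15.

Discriminant check: Δ ∝ 4a³ + 27b² = 4·9³ + 27·17² = 4·729 + 27·289 ≡ 3 (mod 19). Nonzero ⇒ E is nonsingular.
For each x ∈ F_19, compute rhs = x³ + 9·x + 17 mod 19, then count y ∈ F_19 with y² ≡ rhs.
  x = 0: rhs = 17, matching y values: 6, 13 (2 points).
  x = 1: rhs = 8, matching y values: none (0 points).
  x = 2: rhs = 5, matching y values: 9, 10 (2 points).
  x = 3: rhs = 14, matching y values: none (0 points).
  x = 4: rhs = 3, matching y values: none (0 points).
  x = 5: rhs = 16, matching y values: 4, 15 (2 points).
  x = 6: rhs = 2, matching y values: none (0 points).
  x = 7: rhs = 5, matching y values: 9, 10 (2 points).
  x = 8: rhs = 12, matching y values: none (0 points).
  x = 9: rhs = 10, matching y values: none (0 points).
  x = 10: rhs = 5, matching y values: 9, 10 (2 points).
  x = 11: rhs = 3, matching y values: none (0 points).
  x = 12: rhs = 10, matching y values: none (0 points).
  x = 13: rhs = 13, matching y values: none (0 points).
  x = 14: rhs = 18, matching y values: none (0 points).
  x = 15: rhs = 12, matching y values: none (0 points).
  x = 16: rhs = 1, matching y values: 1, 18 (2 points).
  x = 17: rhs = 10, matching y values: none (0 points).
  x = 18: rhs = 7, matching y values: 8, 11 (2 points).
Total affine count: 14.
Full point count |E(F_19)| = 14 + 1 = 15.
Hasse bound: |15 − (19+1)| = |-5| = 5 ≤ 2√19 ≈ 8.7178 ✓.


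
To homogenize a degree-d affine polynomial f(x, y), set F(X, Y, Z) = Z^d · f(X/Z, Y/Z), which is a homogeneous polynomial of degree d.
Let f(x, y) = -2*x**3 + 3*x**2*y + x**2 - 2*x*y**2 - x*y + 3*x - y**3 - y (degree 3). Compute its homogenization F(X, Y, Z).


F(X, Y, Z) = -2*X**3 + 3*X**2*Y + X**2*Z - 2*X*Y**2 - X*Y*Z + 3*X*Z**2 - Y**3 - Y*Z**2

deg(f) = 3.
Substitute x = X/Z, y = Y/Z into f, then multiply by Z^3.
  monomial -2·x^3·y^0 ↦ -2·X^3·Y^0·Z^0.
  monomial 3·x^2·y^1 ↦ 3·X^2·Y^1·Z^0.
  monomial 1·x^2·y^0 ↦ 1·X^2·Y^0·Z^1.
  monomial -2·x^1·y^2 ↦ -2·X^1·Y^2·Z^0.
  monomial -1·x^1·y^1 ↦ -1·X^1·Y^1·Z^1.
  monomial 3·x^1·y^0 ↦ 3·X^1·Y^0·Z^2.
  monomial -1·x^0·y^3 ↦ -1·X^0·Y^3·Z^0.
  monomial -1·x^0·y^1 ↦ -1·X^0·Y^1·Z^2.
Collecting: F(X, Y, Z) = -2*X**3 + 3*X**2*Y + X**2*Z - 2*X*Y**2 - X*Y*Z + 3*X*Z**2 - Y**3 - Y*Z**2.


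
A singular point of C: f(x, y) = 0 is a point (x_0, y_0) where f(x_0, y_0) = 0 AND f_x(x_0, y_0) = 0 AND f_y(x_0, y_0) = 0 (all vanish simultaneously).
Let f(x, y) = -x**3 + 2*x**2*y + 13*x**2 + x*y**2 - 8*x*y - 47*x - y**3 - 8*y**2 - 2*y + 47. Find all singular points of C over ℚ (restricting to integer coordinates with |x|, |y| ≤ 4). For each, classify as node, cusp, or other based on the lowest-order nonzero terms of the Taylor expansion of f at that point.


Singular points: {(3, -2)}; classification: cusp.

Compute partial derivatives:
  f_x = -3*x**2 + 4*x*y + 26*x + y**2 - 8*y - 47.
  f_y = 2*x**2 + 2*x*y - 8*x - 3*y**2 - 16*y - 2.
Scan x_0 ∈ {−4, ..., 4}. For each x_0, f_y(x_0, y) is a polynomial in y; find its integer roots y ∈ {−4, ..., 4}, then test f_x and f at those candidates.
  x = -4: f_y(-4, y) = -3*y**2 - 24*y + 62; no integer root y with |y| ≤ 4.
  x = -3: f_y(-3, y) = -3*y**2 - 22*y + 40; no integer root y with |y| ≤ 4.
  x = -2: f_y(-2, y) = -3*y**2 - 20*y + 22; no integer root y with |y| ≤ 4.
  x = -1: f_y(-1, y) = -3*y**2 - 18*y + 8; no integer root y with |y| ≤ 4.
  x = 0: f_y(0, y) = -3*y**2 - 16*y - 2; no integer root y with |y| ≤ 4.
  x = 1: f_y(1, y) = -3*y**2 - 14*y - 8; vanishes at y ∈ {-4}. (1, -4): f_x = 8 ≠ 0.
  x = 2: f_y(2, y) = -3*y**2 - 12*y - 10; no integer root y with |y| ≤ 4.
  x = 3: f_y(3, y) = -3*y**2 - 10*y - 8; vanishes at y ∈ {-2}. (3, -2): f_x = 0, f = 0 — SINGULAR.
  x = 4: f_y(4, y) = -3*y**2 - 8*y - 2; no integer root y with |y| ≤ 4.
Only singular point on the grid: (3, -2).
Classify: substitute x = 3 + u, y = -2 + v and expand: f = -u**3 + 2*u**2*v + u*v**2 - v**3 + v**2.
No constant or linear terms (consistent with a singular point). Quadratic part: v**2. Cubic part: -u**3 + 2*u**2*v + u*v**2 - v**3.
The quadratic part v**2 is a perfect square, so there is a single (double) tangent line v = 0, i.e. y = -2. Restricting the cubic part to that line (v = 0) leaves -u**3 ≠ 0, so f is not divisible by v and the branch is v² ≈ u**3 to lowest order — this is a cusp.
Classification: cusp.
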